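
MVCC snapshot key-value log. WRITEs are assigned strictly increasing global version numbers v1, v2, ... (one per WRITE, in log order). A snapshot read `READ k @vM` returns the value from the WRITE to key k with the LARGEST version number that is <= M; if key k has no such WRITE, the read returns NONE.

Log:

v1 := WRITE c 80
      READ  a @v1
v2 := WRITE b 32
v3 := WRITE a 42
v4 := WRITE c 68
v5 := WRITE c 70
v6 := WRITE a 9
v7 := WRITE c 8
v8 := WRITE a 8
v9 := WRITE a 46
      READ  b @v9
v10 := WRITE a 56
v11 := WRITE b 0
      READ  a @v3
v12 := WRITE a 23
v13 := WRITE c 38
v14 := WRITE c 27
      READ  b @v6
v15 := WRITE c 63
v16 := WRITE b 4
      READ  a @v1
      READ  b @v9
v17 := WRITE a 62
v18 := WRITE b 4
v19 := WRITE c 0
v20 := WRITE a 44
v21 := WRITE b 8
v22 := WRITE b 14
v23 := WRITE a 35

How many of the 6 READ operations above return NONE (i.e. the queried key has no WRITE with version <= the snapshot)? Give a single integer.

v1: WRITE c=80  (c history now [(1, 80)])
READ a @v1: history=[] -> no version <= 1 -> NONE
v2: WRITE b=32  (b history now [(2, 32)])
v3: WRITE a=42  (a history now [(3, 42)])
v4: WRITE c=68  (c history now [(1, 80), (4, 68)])
v5: WRITE c=70  (c history now [(1, 80), (4, 68), (5, 70)])
v6: WRITE a=9  (a history now [(3, 42), (6, 9)])
v7: WRITE c=8  (c history now [(1, 80), (4, 68), (5, 70), (7, 8)])
v8: WRITE a=8  (a history now [(3, 42), (6, 9), (8, 8)])
v9: WRITE a=46  (a history now [(3, 42), (6, 9), (8, 8), (9, 46)])
READ b @v9: history=[(2, 32)] -> pick v2 -> 32
v10: WRITE a=56  (a history now [(3, 42), (6, 9), (8, 8), (9, 46), (10, 56)])
v11: WRITE b=0  (b history now [(2, 32), (11, 0)])
READ a @v3: history=[(3, 42), (6, 9), (8, 8), (9, 46), (10, 56)] -> pick v3 -> 42
v12: WRITE a=23  (a history now [(3, 42), (6, 9), (8, 8), (9, 46), (10, 56), (12, 23)])
v13: WRITE c=38  (c history now [(1, 80), (4, 68), (5, 70), (7, 8), (13, 38)])
v14: WRITE c=27  (c history now [(1, 80), (4, 68), (5, 70), (7, 8), (13, 38), (14, 27)])
READ b @v6: history=[(2, 32), (11, 0)] -> pick v2 -> 32
v15: WRITE c=63  (c history now [(1, 80), (4, 68), (5, 70), (7, 8), (13, 38), (14, 27), (15, 63)])
v16: WRITE b=4  (b history now [(2, 32), (11, 0), (16, 4)])
READ a @v1: history=[(3, 42), (6, 9), (8, 8), (9, 46), (10, 56), (12, 23)] -> no version <= 1 -> NONE
READ b @v9: history=[(2, 32), (11, 0), (16, 4)] -> pick v2 -> 32
v17: WRITE a=62  (a history now [(3, 42), (6, 9), (8, 8), (9, 46), (10, 56), (12, 23), (17, 62)])
v18: WRITE b=4  (b history now [(2, 32), (11, 0), (16, 4), (18, 4)])
v19: WRITE c=0  (c history now [(1, 80), (4, 68), (5, 70), (7, 8), (13, 38), (14, 27), (15, 63), (19, 0)])
v20: WRITE a=44  (a history now [(3, 42), (6, 9), (8, 8), (9, 46), (10, 56), (12, 23), (17, 62), (20, 44)])
v21: WRITE b=8  (b history now [(2, 32), (11, 0), (16, 4), (18, 4), (21, 8)])
v22: WRITE b=14  (b history now [(2, 32), (11, 0), (16, 4), (18, 4), (21, 8), (22, 14)])
v23: WRITE a=35  (a history now [(3, 42), (6, 9), (8, 8), (9, 46), (10, 56), (12, 23), (17, 62), (20, 44), (23, 35)])
Read results in order: ['NONE', '32', '42', '32', 'NONE', '32']
NONE count = 2

Answer: 2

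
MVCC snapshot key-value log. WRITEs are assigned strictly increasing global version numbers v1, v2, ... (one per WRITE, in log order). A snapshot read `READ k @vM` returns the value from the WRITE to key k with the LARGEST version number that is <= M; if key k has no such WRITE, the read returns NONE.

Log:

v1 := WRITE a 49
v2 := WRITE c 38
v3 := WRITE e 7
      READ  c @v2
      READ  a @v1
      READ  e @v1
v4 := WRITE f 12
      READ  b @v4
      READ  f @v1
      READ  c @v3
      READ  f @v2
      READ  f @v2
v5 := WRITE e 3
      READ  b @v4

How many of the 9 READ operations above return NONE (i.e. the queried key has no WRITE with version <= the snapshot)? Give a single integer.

Answer: 6

Derivation:
v1: WRITE a=49  (a history now [(1, 49)])
v2: WRITE c=38  (c history now [(2, 38)])
v3: WRITE e=7  (e history now [(3, 7)])
READ c @v2: history=[(2, 38)] -> pick v2 -> 38
READ a @v1: history=[(1, 49)] -> pick v1 -> 49
READ e @v1: history=[(3, 7)] -> no version <= 1 -> NONE
v4: WRITE f=12  (f history now [(4, 12)])
READ b @v4: history=[] -> no version <= 4 -> NONE
READ f @v1: history=[(4, 12)] -> no version <= 1 -> NONE
READ c @v3: history=[(2, 38)] -> pick v2 -> 38
READ f @v2: history=[(4, 12)] -> no version <= 2 -> NONE
READ f @v2: history=[(4, 12)] -> no version <= 2 -> NONE
v5: WRITE e=3  (e history now [(3, 7), (5, 3)])
READ b @v4: history=[] -> no version <= 4 -> NONE
Read results in order: ['38', '49', 'NONE', 'NONE', 'NONE', '38', 'NONE', 'NONE', 'NONE']
NONE count = 6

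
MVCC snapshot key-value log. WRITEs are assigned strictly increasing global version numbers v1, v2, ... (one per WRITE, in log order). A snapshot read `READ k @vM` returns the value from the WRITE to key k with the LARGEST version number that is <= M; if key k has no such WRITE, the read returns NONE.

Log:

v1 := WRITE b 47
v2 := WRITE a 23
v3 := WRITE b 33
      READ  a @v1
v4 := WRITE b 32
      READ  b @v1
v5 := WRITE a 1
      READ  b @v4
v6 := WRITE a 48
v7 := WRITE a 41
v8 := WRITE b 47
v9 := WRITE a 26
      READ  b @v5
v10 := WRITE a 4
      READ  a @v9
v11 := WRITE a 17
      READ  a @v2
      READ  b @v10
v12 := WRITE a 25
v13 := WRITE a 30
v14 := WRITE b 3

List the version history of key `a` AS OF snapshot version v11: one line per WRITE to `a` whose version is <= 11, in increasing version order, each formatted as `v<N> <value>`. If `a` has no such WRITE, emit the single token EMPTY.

Scan writes for key=a with version <= 11:
  v1 WRITE b 47 -> skip
  v2 WRITE a 23 -> keep
  v3 WRITE b 33 -> skip
  v4 WRITE b 32 -> skip
  v5 WRITE a 1 -> keep
  v6 WRITE a 48 -> keep
  v7 WRITE a 41 -> keep
  v8 WRITE b 47 -> skip
  v9 WRITE a 26 -> keep
  v10 WRITE a 4 -> keep
  v11 WRITE a 17 -> keep
  v12 WRITE a 25 -> drop (> snap)
  v13 WRITE a 30 -> drop (> snap)
  v14 WRITE b 3 -> skip
Collected: [(2, 23), (5, 1), (6, 48), (7, 41), (9, 26), (10, 4), (11, 17)]

Answer: v2 23
v5 1
v6 48
v7 41
v9 26
v10 4
v11 17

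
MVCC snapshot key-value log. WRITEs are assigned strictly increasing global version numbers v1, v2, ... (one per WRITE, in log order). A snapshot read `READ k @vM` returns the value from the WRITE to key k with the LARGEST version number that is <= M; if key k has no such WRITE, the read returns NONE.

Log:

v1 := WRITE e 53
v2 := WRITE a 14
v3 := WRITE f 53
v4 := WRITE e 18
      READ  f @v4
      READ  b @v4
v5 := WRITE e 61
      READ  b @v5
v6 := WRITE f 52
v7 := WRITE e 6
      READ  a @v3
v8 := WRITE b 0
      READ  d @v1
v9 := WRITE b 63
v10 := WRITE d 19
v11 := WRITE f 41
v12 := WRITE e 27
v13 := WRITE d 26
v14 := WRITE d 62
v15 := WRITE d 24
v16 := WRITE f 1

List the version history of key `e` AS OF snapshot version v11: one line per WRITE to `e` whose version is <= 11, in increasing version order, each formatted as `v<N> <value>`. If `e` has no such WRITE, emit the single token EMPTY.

Scan writes for key=e with version <= 11:
  v1 WRITE e 53 -> keep
  v2 WRITE a 14 -> skip
  v3 WRITE f 53 -> skip
  v4 WRITE e 18 -> keep
  v5 WRITE e 61 -> keep
  v6 WRITE f 52 -> skip
  v7 WRITE e 6 -> keep
  v8 WRITE b 0 -> skip
  v9 WRITE b 63 -> skip
  v10 WRITE d 19 -> skip
  v11 WRITE f 41 -> skip
  v12 WRITE e 27 -> drop (> snap)
  v13 WRITE d 26 -> skip
  v14 WRITE d 62 -> skip
  v15 WRITE d 24 -> skip
  v16 WRITE f 1 -> skip
Collected: [(1, 53), (4, 18), (5, 61), (7, 6)]

Answer: v1 53
v4 18
v5 61
v7 6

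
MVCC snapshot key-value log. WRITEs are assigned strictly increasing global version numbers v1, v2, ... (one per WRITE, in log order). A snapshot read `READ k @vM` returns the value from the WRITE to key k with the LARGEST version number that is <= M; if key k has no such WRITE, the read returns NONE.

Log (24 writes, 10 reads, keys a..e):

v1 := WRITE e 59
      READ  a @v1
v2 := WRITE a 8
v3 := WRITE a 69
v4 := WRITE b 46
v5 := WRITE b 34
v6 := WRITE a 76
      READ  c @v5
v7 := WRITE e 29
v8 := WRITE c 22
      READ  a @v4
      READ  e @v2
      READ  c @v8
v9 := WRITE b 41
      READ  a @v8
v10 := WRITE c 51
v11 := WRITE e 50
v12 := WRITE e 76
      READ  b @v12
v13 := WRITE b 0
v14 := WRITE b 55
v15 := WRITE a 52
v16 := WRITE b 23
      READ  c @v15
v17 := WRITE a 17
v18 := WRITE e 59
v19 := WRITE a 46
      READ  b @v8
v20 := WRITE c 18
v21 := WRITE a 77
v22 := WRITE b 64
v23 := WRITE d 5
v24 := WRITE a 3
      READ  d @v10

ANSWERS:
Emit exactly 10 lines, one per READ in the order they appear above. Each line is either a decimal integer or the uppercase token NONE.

Answer: NONE
NONE
69
59
22
76
41
51
34
NONE

Derivation:
v1: WRITE e=59  (e history now [(1, 59)])
READ a @v1: history=[] -> no version <= 1 -> NONE
v2: WRITE a=8  (a history now [(2, 8)])
v3: WRITE a=69  (a history now [(2, 8), (3, 69)])
v4: WRITE b=46  (b history now [(4, 46)])
v5: WRITE b=34  (b history now [(4, 46), (5, 34)])
v6: WRITE a=76  (a history now [(2, 8), (3, 69), (6, 76)])
READ c @v5: history=[] -> no version <= 5 -> NONE
v7: WRITE e=29  (e history now [(1, 59), (7, 29)])
v8: WRITE c=22  (c history now [(8, 22)])
READ a @v4: history=[(2, 8), (3, 69), (6, 76)] -> pick v3 -> 69
READ e @v2: history=[(1, 59), (7, 29)] -> pick v1 -> 59
READ c @v8: history=[(8, 22)] -> pick v8 -> 22
v9: WRITE b=41  (b history now [(4, 46), (5, 34), (9, 41)])
READ a @v8: history=[(2, 8), (3, 69), (6, 76)] -> pick v6 -> 76
v10: WRITE c=51  (c history now [(8, 22), (10, 51)])
v11: WRITE e=50  (e history now [(1, 59), (7, 29), (11, 50)])
v12: WRITE e=76  (e history now [(1, 59), (7, 29), (11, 50), (12, 76)])
READ b @v12: history=[(4, 46), (5, 34), (9, 41)] -> pick v9 -> 41
v13: WRITE b=0  (b history now [(4, 46), (5, 34), (9, 41), (13, 0)])
v14: WRITE b=55  (b history now [(4, 46), (5, 34), (9, 41), (13, 0), (14, 55)])
v15: WRITE a=52  (a history now [(2, 8), (3, 69), (6, 76), (15, 52)])
v16: WRITE b=23  (b history now [(4, 46), (5, 34), (9, 41), (13, 0), (14, 55), (16, 23)])
READ c @v15: history=[(8, 22), (10, 51)] -> pick v10 -> 51
v17: WRITE a=17  (a history now [(2, 8), (3, 69), (6, 76), (15, 52), (17, 17)])
v18: WRITE e=59  (e history now [(1, 59), (7, 29), (11, 50), (12, 76), (18, 59)])
v19: WRITE a=46  (a history now [(2, 8), (3, 69), (6, 76), (15, 52), (17, 17), (19, 46)])
READ b @v8: history=[(4, 46), (5, 34), (9, 41), (13, 0), (14, 55), (16, 23)] -> pick v5 -> 34
v20: WRITE c=18  (c history now [(8, 22), (10, 51), (20, 18)])
v21: WRITE a=77  (a history now [(2, 8), (3, 69), (6, 76), (15, 52), (17, 17), (19, 46), (21, 77)])
v22: WRITE b=64  (b history now [(4, 46), (5, 34), (9, 41), (13, 0), (14, 55), (16, 23), (22, 64)])
v23: WRITE d=5  (d history now [(23, 5)])
v24: WRITE a=3  (a history now [(2, 8), (3, 69), (6, 76), (15, 52), (17, 17), (19, 46), (21, 77), (24, 3)])
READ d @v10: history=[(23, 5)] -> no version <= 10 -> NONE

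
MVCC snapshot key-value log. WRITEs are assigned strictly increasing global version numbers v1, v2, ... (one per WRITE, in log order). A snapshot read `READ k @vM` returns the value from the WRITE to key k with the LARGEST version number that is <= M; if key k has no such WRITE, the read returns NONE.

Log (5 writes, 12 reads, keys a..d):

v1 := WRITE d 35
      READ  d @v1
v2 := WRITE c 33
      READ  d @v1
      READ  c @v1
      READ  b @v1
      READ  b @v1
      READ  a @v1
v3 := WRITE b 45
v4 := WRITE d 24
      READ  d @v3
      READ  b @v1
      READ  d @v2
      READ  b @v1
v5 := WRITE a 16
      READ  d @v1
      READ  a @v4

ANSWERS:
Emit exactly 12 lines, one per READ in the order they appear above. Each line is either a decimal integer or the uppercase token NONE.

Answer: 35
35
NONE
NONE
NONE
NONE
35
NONE
35
NONE
35
NONE

Derivation:
v1: WRITE d=35  (d history now [(1, 35)])
READ d @v1: history=[(1, 35)] -> pick v1 -> 35
v2: WRITE c=33  (c history now [(2, 33)])
READ d @v1: history=[(1, 35)] -> pick v1 -> 35
READ c @v1: history=[(2, 33)] -> no version <= 1 -> NONE
READ b @v1: history=[] -> no version <= 1 -> NONE
READ b @v1: history=[] -> no version <= 1 -> NONE
READ a @v1: history=[] -> no version <= 1 -> NONE
v3: WRITE b=45  (b history now [(3, 45)])
v4: WRITE d=24  (d history now [(1, 35), (4, 24)])
READ d @v3: history=[(1, 35), (4, 24)] -> pick v1 -> 35
READ b @v1: history=[(3, 45)] -> no version <= 1 -> NONE
READ d @v2: history=[(1, 35), (4, 24)] -> pick v1 -> 35
READ b @v1: history=[(3, 45)] -> no version <= 1 -> NONE
v5: WRITE a=16  (a history now [(5, 16)])
READ d @v1: history=[(1, 35), (4, 24)] -> pick v1 -> 35
READ a @v4: history=[(5, 16)] -> no version <= 4 -> NONE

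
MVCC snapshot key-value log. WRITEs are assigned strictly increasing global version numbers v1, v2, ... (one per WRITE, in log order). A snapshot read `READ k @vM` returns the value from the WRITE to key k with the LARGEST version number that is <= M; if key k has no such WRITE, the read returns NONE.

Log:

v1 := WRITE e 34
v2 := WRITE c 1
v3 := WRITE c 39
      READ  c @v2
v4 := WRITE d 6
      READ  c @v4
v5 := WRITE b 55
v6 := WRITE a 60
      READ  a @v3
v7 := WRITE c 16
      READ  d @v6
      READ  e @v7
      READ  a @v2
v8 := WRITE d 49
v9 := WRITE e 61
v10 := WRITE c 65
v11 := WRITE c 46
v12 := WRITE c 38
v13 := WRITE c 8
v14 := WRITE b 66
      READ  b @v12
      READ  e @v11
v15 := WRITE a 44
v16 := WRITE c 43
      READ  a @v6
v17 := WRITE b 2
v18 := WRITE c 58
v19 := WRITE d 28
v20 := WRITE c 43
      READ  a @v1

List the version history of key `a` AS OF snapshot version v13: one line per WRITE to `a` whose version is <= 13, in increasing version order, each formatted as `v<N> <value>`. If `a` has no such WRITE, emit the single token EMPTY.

Scan writes for key=a with version <= 13:
  v1 WRITE e 34 -> skip
  v2 WRITE c 1 -> skip
  v3 WRITE c 39 -> skip
  v4 WRITE d 6 -> skip
  v5 WRITE b 55 -> skip
  v6 WRITE a 60 -> keep
  v7 WRITE c 16 -> skip
  v8 WRITE d 49 -> skip
  v9 WRITE e 61 -> skip
  v10 WRITE c 65 -> skip
  v11 WRITE c 46 -> skip
  v12 WRITE c 38 -> skip
  v13 WRITE c 8 -> skip
  v14 WRITE b 66 -> skip
  v15 WRITE a 44 -> drop (> snap)
  v16 WRITE c 43 -> skip
  v17 WRITE b 2 -> skip
  v18 WRITE c 58 -> skip
  v19 WRITE d 28 -> skip
  v20 WRITE c 43 -> skip
Collected: [(6, 60)]

Answer: v6 60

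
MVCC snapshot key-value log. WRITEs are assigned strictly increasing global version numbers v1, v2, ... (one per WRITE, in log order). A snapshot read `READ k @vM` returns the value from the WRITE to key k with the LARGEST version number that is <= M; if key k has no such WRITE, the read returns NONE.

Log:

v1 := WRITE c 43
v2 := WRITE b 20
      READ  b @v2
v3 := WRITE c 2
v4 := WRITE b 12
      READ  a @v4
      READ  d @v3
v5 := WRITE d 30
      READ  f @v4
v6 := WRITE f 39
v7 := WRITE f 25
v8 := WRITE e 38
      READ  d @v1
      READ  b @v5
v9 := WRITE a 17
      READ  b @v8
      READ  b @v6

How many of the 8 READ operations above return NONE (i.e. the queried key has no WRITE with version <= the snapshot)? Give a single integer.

v1: WRITE c=43  (c history now [(1, 43)])
v2: WRITE b=20  (b history now [(2, 20)])
READ b @v2: history=[(2, 20)] -> pick v2 -> 20
v3: WRITE c=2  (c history now [(1, 43), (3, 2)])
v4: WRITE b=12  (b history now [(2, 20), (4, 12)])
READ a @v4: history=[] -> no version <= 4 -> NONE
READ d @v3: history=[] -> no version <= 3 -> NONE
v5: WRITE d=30  (d history now [(5, 30)])
READ f @v4: history=[] -> no version <= 4 -> NONE
v6: WRITE f=39  (f history now [(6, 39)])
v7: WRITE f=25  (f history now [(6, 39), (7, 25)])
v8: WRITE e=38  (e history now [(8, 38)])
READ d @v1: history=[(5, 30)] -> no version <= 1 -> NONE
READ b @v5: history=[(2, 20), (4, 12)] -> pick v4 -> 12
v9: WRITE a=17  (a history now [(9, 17)])
READ b @v8: history=[(2, 20), (4, 12)] -> pick v4 -> 12
READ b @v6: history=[(2, 20), (4, 12)] -> pick v4 -> 12
Read results in order: ['20', 'NONE', 'NONE', 'NONE', 'NONE', '12', '12', '12']
NONE count = 4

Answer: 4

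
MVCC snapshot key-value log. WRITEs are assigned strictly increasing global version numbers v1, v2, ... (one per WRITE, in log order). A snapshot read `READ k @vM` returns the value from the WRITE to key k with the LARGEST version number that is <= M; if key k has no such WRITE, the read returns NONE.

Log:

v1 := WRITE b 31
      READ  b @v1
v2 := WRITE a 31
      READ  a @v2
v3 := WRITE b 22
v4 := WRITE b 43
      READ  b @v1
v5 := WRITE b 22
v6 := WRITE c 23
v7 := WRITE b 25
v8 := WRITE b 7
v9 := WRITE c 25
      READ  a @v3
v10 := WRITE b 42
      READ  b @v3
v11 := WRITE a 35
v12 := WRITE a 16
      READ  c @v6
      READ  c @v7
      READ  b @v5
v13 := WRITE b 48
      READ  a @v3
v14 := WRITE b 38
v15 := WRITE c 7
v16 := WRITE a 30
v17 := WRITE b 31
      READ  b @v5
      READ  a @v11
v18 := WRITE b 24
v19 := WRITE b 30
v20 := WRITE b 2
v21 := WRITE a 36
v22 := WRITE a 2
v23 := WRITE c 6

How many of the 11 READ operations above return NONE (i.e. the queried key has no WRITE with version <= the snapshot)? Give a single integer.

v1: WRITE b=31  (b history now [(1, 31)])
READ b @v1: history=[(1, 31)] -> pick v1 -> 31
v2: WRITE a=31  (a history now [(2, 31)])
READ a @v2: history=[(2, 31)] -> pick v2 -> 31
v3: WRITE b=22  (b history now [(1, 31), (3, 22)])
v4: WRITE b=43  (b history now [(1, 31), (3, 22), (4, 43)])
READ b @v1: history=[(1, 31), (3, 22), (4, 43)] -> pick v1 -> 31
v5: WRITE b=22  (b history now [(1, 31), (3, 22), (4, 43), (5, 22)])
v6: WRITE c=23  (c history now [(6, 23)])
v7: WRITE b=25  (b history now [(1, 31), (3, 22), (4, 43), (5, 22), (7, 25)])
v8: WRITE b=7  (b history now [(1, 31), (3, 22), (4, 43), (5, 22), (7, 25), (8, 7)])
v9: WRITE c=25  (c history now [(6, 23), (9, 25)])
READ a @v3: history=[(2, 31)] -> pick v2 -> 31
v10: WRITE b=42  (b history now [(1, 31), (3, 22), (4, 43), (5, 22), (7, 25), (8, 7), (10, 42)])
READ b @v3: history=[(1, 31), (3, 22), (4, 43), (5, 22), (7, 25), (8, 7), (10, 42)] -> pick v3 -> 22
v11: WRITE a=35  (a history now [(2, 31), (11, 35)])
v12: WRITE a=16  (a history now [(2, 31), (11, 35), (12, 16)])
READ c @v6: history=[(6, 23), (9, 25)] -> pick v6 -> 23
READ c @v7: history=[(6, 23), (9, 25)] -> pick v6 -> 23
READ b @v5: history=[(1, 31), (3, 22), (4, 43), (5, 22), (7, 25), (8, 7), (10, 42)] -> pick v5 -> 22
v13: WRITE b=48  (b history now [(1, 31), (3, 22), (4, 43), (5, 22), (7, 25), (8, 7), (10, 42), (13, 48)])
READ a @v3: history=[(2, 31), (11, 35), (12, 16)] -> pick v2 -> 31
v14: WRITE b=38  (b history now [(1, 31), (3, 22), (4, 43), (5, 22), (7, 25), (8, 7), (10, 42), (13, 48), (14, 38)])
v15: WRITE c=7  (c history now [(6, 23), (9, 25), (15, 7)])
v16: WRITE a=30  (a history now [(2, 31), (11, 35), (12, 16), (16, 30)])
v17: WRITE b=31  (b history now [(1, 31), (3, 22), (4, 43), (5, 22), (7, 25), (8, 7), (10, 42), (13, 48), (14, 38), (17, 31)])
READ b @v5: history=[(1, 31), (3, 22), (4, 43), (5, 22), (7, 25), (8, 7), (10, 42), (13, 48), (14, 38), (17, 31)] -> pick v5 -> 22
READ a @v11: history=[(2, 31), (11, 35), (12, 16), (16, 30)] -> pick v11 -> 35
v18: WRITE b=24  (b history now [(1, 31), (3, 22), (4, 43), (5, 22), (7, 25), (8, 7), (10, 42), (13, 48), (14, 38), (17, 31), (18, 24)])
v19: WRITE b=30  (b history now [(1, 31), (3, 22), (4, 43), (5, 22), (7, 25), (8, 7), (10, 42), (13, 48), (14, 38), (17, 31), (18, 24), (19, 30)])
v20: WRITE b=2  (b history now [(1, 31), (3, 22), (4, 43), (5, 22), (7, 25), (8, 7), (10, 42), (13, 48), (14, 38), (17, 31), (18, 24), (19, 30), (20, 2)])
v21: WRITE a=36  (a history now [(2, 31), (11, 35), (12, 16), (16, 30), (21, 36)])
v22: WRITE a=2  (a history now [(2, 31), (11, 35), (12, 16), (16, 30), (21, 36), (22, 2)])
v23: WRITE c=6  (c history now [(6, 23), (9, 25), (15, 7), (23, 6)])
Read results in order: ['31', '31', '31', '31', '22', '23', '23', '22', '31', '22', '35']
NONE count = 0

Answer: 0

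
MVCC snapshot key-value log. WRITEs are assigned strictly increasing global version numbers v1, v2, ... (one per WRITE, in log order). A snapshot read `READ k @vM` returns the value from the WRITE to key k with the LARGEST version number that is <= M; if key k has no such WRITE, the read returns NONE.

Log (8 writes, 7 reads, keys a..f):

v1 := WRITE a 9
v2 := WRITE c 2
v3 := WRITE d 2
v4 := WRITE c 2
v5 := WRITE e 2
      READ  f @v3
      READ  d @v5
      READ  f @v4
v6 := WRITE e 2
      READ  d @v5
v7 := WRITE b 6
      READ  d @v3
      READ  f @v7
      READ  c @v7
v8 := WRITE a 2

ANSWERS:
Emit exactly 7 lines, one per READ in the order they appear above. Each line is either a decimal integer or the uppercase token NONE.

Answer: NONE
2
NONE
2
2
NONE
2

Derivation:
v1: WRITE a=9  (a history now [(1, 9)])
v2: WRITE c=2  (c history now [(2, 2)])
v3: WRITE d=2  (d history now [(3, 2)])
v4: WRITE c=2  (c history now [(2, 2), (4, 2)])
v5: WRITE e=2  (e history now [(5, 2)])
READ f @v3: history=[] -> no version <= 3 -> NONE
READ d @v5: history=[(3, 2)] -> pick v3 -> 2
READ f @v4: history=[] -> no version <= 4 -> NONE
v6: WRITE e=2  (e history now [(5, 2), (6, 2)])
READ d @v5: history=[(3, 2)] -> pick v3 -> 2
v7: WRITE b=6  (b history now [(7, 6)])
READ d @v3: history=[(3, 2)] -> pick v3 -> 2
READ f @v7: history=[] -> no version <= 7 -> NONE
READ c @v7: history=[(2, 2), (4, 2)] -> pick v4 -> 2
v8: WRITE a=2  (a history now [(1, 9), (8, 2)])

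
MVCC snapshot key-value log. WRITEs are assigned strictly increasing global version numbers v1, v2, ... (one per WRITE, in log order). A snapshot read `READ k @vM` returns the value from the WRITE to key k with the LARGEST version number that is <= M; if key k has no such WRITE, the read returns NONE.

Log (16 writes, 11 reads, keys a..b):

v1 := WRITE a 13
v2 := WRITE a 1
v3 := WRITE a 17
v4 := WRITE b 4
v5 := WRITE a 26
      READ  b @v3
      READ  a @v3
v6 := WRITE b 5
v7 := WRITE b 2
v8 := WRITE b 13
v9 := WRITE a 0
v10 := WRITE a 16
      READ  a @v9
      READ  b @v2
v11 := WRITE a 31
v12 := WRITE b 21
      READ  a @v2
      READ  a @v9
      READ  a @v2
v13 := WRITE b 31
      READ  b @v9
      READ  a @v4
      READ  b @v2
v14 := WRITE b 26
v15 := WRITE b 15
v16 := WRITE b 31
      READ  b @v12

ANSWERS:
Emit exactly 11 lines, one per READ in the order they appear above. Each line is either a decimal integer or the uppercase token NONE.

v1: WRITE a=13  (a history now [(1, 13)])
v2: WRITE a=1  (a history now [(1, 13), (2, 1)])
v3: WRITE a=17  (a history now [(1, 13), (2, 1), (3, 17)])
v4: WRITE b=4  (b history now [(4, 4)])
v5: WRITE a=26  (a history now [(1, 13), (2, 1), (3, 17), (5, 26)])
READ b @v3: history=[(4, 4)] -> no version <= 3 -> NONE
READ a @v3: history=[(1, 13), (2, 1), (3, 17), (5, 26)] -> pick v3 -> 17
v6: WRITE b=5  (b history now [(4, 4), (6, 5)])
v7: WRITE b=2  (b history now [(4, 4), (6, 5), (7, 2)])
v8: WRITE b=13  (b history now [(4, 4), (6, 5), (7, 2), (8, 13)])
v9: WRITE a=0  (a history now [(1, 13), (2, 1), (3, 17), (5, 26), (9, 0)])
v10: WRITE a=16  (a history now [(1, 13), (2, 1), (3, 17), (5, 26), (9, 0), (10, 16)])
READ a @v9: history=[(1, 13), (2, 1), (3, 17), (5, 26), (9, 0), (10, 16)] -> pick v9 -> 0
READ b @v2: history=[(4, 4), (6, 5), (7, 2), (8, 13)] -> no version <= 2 -> NONE
v11: WRITE a=31  (a history now [(1, 13), (2, 1), (3, 17), (5, 26), (9, 0), (10, 16), (11, 31)])
v12: WRITE b=21  (b history now [(4, 4), (6, 5), (7, 2), (8, 13), (12, 21)])
READ a @v2: history=[(1, 13), (2, 1), (3, 17), (5, 26), (9, 0), (10, 16), (11, 31)] -> pick v2 -> 1
READ a @v9: history=[(1, 13), (2, 1), (3, 17), (5, 26), (9, 0), (10, 16), (11, 31)] -> pick v9 -> 0
READ a @v2: history=[(1, 13), (2, 1), (3, 17), (5, 26), (9, 0), (10, 16), (11, 31)] -> pick v2 -> 1
v13: WRITE b=31  (b history now [(4, 4), (6, 5), (7, 2), (8, 13), (12, 21), (13, 31)])
READ b @v9: history=[(4, 4), (6, 5), (7, 2), (8, 13), (12, 21), (13, 31)] -> pick v8 -> 13
READ a @v4: history=[(1, 13), (2, 1), (3, 17), (5, 26), (9, 0), (10, 16), (11, 31)] -> pick v3 -> 17
READ b @v2: history=[(4, 4), (6, 5), (7, 2), (8, 13), (12, 21), (13, 31)] -> no version <= 2 -> NONE
v14: WRITE b=26  (b history now [(4, 4), (6, 5), (7, 2), (8, 13), (12, 21), (13, 31), (14, 26)])
v15: WRITE b=15  (b history now [(4, 4), (6, 5), (7, 2), (8, 13), (12, 21), (13, 31), (14, 26), (15, 15)])
v16: WRITE b=31  (b history now [(4, 4), (6, 5), (7, 2), (8, 13), (12, 21), (13, 31), (14, 26), (15, 15), (16, 31)])
READ b @v12: history=[(4, 4), (6, 5), (7, 2), (8, 13), (12, 21), (13, 31), (14, 26), (15, 15), (16, 31)] -> pick v12 -> 21

Answer: NONE
17
0
NONE
1
0
1
13
17
NONE
21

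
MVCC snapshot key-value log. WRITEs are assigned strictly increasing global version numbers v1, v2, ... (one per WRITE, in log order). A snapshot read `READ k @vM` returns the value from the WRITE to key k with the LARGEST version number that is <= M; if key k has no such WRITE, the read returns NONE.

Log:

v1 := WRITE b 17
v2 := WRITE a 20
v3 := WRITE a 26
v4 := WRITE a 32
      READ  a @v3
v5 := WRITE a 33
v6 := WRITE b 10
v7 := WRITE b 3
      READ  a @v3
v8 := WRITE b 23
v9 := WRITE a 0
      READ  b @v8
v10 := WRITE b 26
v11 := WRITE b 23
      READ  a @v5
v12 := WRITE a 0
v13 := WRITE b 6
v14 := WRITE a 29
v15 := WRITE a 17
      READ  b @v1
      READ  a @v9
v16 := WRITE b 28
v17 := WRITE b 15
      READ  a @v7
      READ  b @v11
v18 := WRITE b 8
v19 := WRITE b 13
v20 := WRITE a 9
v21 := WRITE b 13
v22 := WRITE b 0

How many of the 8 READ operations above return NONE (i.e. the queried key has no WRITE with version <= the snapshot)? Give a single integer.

v1: WRITE b=17  (b history now [(1, 17)])
v2: WRITE a=20  (a history now [(2, 20)])
v3: WRITE a=26  (a history now [(2, 20), (3, 26)])
v4: WRITE a=32  (a history now [(2, 20), (3, 26), (4, 32)])
READ a @v3: history=[(2, 20), (3, 26), (4, 32)] -> pick v3 -> 26
v5: WRITE a=33  (a history now [(2, 20), (3, 26), (4, 32), (5, 33)])
v6: WRITE b=10  (b history now [(1, 17), (6, 10)])
v7: WRITE b=3  (b history now [(1, 17), (6, 10), (7, 3)])
READ a @v3: history=[(2, 20), (3, 26), (4, 32), (5, 33)] -> pick v3 -> 26
v8: WRITE b=23  (b history now [(1, 17), (6, 10), (7, 3), (8, 23)])
v9: WRITE a=0  (a history now [(2, 20), (3, 26), (4, 32), (5, 33), (9, 0)])
READ b @v8: history=[(1, 17), (6, 10), (7, 3), (8, 23)] -> pick v8 -> 23
v10: WRITE b=26  (b history now [(1, 17), (6, 10), (7, 3), (8, 23), (10, 26)])
v11: WRITE b=23  (b history now [(1, 17), (6, 10), (7, 3), (8, 23), (10, 26), (11, 23)])
READ a @v5: history=[(2, 20), (3, 26), (4, 32), (5, 33), (9, 0)] -> pick v5 -> 33
v12: WRITE a=0  (a history now [(2, 20), (3, 26), (4, 32), (5, 33), (9, 0), (12, 0)])
v13: WRITE b=6  (b history now [(1, 17), (6, 10), (7, 3), (8, 23), (10, 26), (11, 23), (13, 6)])
v14: WRITE a=29  (a history now [(2, 20), (3, 26), (4, 32), (5, 33), (9, 0), (12, 0), (14, 29)])
v15: WRITE a=17  (a history now [(2, 20), (3, 26), (4, 32), (5, 33), (9, 0), (12, 0), (14, 29), (15, 17)])
READ b @v1: history=[(1, 17), (6, 10), (7, 3), (8, 23), (10, 26), (11, 23), (13, 6)] -> pick v1 -> 17
READ a @v9: history=[(2, 20), (3, 26), (4, 32), (5, 33), (9, 0), (12, 0), (14, 29), (15, 17)] -> pick v9 -> 0
v16: WRITE b=28  (b history now [(1, 17), (6, 10), (7, 3), (8, 23), (10, 26), (11, 23), (13, 6), (16, 28)])
v17: WRITE b=15  (b history now [(1, 17), (6, 10), (7, 3), (8, 23), (10, 26), (11, 23), (13, 6), (16, 28), (17, 15)])
READ a @v7: history=[(2, 20), (3, 26), (4, 32), (5, 33), (9, 0), (12, 0), (14, 29), (15, 17)] -> pick v5 -> 33
READ b @v11: history=[(1, 17), (6, 10), (7, 3), (8, 23), (10, 26), (11, 23), (13, 6), (16, 28), (17, 15)] -> pick v11 -> 23
v18: WRITE b=8  (b history now [(1, 17), (6, 10), (7, 3), (8, 23), (10, 26), (11, 23), (13, 6), (16, 28), (17, 15), (18, 8)])
v19: WRITE b=13  (b history now [(1, 17), (6, 10), (7, 3), (8, 23), (10, 26), (11, 23), (13, 6), (16, 28), (17, 15), (18, 8), (19, 13)])
v20: WRITE a=9  (a history now [(2, 20), (3, 26), (4, 32), (5, 33), (9, 0), (12, 0), (14, 29), (15, 17), (20, 9)])
v21: WRITE b=13  (b history now [(1, 17), (6, 10), (7, 3), (8, 23), (10, 26), (11, 23), (13, 6), (16, 28), (17, 15), (18, 8), (19, 13), (21, 13)])
v22: WRITE b=0  (b history now [(1, 17), (6, 10), (7, 3), (8, 23), (10, 26), (11, 23), (13, 6), (16, 28), (17, 15), (18, 8), (19, 13), (21, 13), (22, 0)])
Read results in order: ['26', '26', '23', '33', '17', '0', '33', '23']
NONE count = 0

Answer: 0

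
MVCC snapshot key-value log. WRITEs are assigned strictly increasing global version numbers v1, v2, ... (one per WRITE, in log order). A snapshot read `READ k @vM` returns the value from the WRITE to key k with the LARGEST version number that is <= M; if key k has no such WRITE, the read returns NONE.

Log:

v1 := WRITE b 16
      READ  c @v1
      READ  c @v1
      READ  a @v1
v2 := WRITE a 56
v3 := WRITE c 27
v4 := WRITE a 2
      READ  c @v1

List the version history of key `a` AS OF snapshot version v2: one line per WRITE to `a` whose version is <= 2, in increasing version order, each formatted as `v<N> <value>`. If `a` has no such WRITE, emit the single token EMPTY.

Scan writes for key=a with version <= 2:
  v1 WRITE b 16 -> skip
  v2 WRITE a 56 -> keep
  v3 WRITE c 27 -> skip
  v4 WRITE a 2 -> drop (> snap)
Collected: [(2, 56)]

Answer: v2 56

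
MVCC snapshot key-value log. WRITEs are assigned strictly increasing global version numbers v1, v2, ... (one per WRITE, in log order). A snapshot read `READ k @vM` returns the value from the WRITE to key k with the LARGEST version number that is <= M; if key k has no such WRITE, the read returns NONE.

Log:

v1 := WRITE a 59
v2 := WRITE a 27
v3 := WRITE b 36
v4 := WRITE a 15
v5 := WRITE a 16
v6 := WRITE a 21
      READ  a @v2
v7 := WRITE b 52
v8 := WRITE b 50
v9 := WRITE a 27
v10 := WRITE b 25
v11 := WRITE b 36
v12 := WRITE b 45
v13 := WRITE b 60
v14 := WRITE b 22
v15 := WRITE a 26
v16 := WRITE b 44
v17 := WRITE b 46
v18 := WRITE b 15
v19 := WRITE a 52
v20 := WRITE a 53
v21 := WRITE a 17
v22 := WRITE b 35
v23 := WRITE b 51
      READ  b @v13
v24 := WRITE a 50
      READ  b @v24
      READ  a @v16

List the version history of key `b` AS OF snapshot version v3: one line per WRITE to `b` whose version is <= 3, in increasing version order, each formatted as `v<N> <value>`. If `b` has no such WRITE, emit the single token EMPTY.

Scan writes for key=b with version <= 3:
  v1 WRITE a 59 -> skip
  v2 WRITE a 27 -> skip
  v3 WRITE b 36 -> keep
  v4 WRITE a 15 -> skip
  v5 WRITE a 16 -> skip
  v6 WRITE a 21 -> skip
  v7 WRITE b 52 -> drop (> snap)
  v8 WRITE b 50 -> drop (> snap)
  v9 WRITE a 27 -> skip
  v10 WRITE b 25 -> drop (> snap)
  v11 WRITE b 36 -> drop (> snap)
  v12 WRITE b 45 -> drop (> snap)
  v13 WRITE b 60 -> drop (> snap)
  v14 WRITE b 22 -> drop (> snap)
  v15 WRITE a 26 -> skip
  v16 WRITE b 44 -> drop (> snap)
  v17 WRITE b 46 -> drop (> snap)
  v18 WRITE b 15 -> drop (> snap)
  v19 WRITE a 52 -> skip
  v20 WRITE a 53 -> skip
  v21 WRITE a 17 -> skip
  v22 WRITE b 35 -> drop (> snap)
  v23 WRITE b 51 -> drop (> snap)
  v24 WRITE a 50 -> skip
Collected: [(3, 36)]

Answer: v3 36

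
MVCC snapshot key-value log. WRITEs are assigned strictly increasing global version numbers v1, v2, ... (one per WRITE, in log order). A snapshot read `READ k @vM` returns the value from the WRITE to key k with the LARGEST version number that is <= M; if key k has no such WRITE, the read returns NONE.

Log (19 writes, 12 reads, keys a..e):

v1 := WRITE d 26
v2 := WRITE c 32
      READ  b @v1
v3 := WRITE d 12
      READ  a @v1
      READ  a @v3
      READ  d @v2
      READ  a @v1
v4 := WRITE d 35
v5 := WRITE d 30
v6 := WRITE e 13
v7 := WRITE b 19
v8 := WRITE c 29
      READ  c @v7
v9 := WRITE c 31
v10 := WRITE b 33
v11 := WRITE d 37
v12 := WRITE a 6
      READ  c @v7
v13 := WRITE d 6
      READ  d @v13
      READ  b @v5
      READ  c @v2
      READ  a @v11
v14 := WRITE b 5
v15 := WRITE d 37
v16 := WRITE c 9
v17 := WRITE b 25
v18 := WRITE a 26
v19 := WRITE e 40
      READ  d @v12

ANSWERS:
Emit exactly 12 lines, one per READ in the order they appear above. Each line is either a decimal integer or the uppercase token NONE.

v1: WRITE d=26  (d history now [(1, 26)])
v2: WRITE c=32  (c history now [(2, 32)])
READ b @v1: history=[] -> no version <= 1 -> NONE
v3: WRITE d=12  (d history now [(1, 26), (3, 12)])
READ a @v1: history=[] -> no version <= 1 -> NONE
READ a @v3: history=[] -> no version <= 3 -> NONE
READ d @v2: history=[(1, 26), (3, 12)] -> pick v1 -> 26
READ a @v1: history=[] -> no version <= 1 -> NONE
v4: WRITE d=35  (d history now [(1, 26), (3, 12), (4, 35)])
v5: WRITE d=30  (d history now [(1, 26), (3, 12), (4, 35), (5, 30)])
v6: WRITE e=13  (e history now [(6, 13)])
v7: WRITE b=19  (b history now [(7, 19)])
v8: WRITE c=29  (c history now [(2, 32), (8, 29)])
READ c @v7: history=[(2, 32), (8, 29)] -> pick v2 -> 32
v9: WRITE c=31  (c history now [(2, 32), (8, 29), (9, 31)])
v10: WRITE b=33  (b history now [(7, 19), (10, 33)])
v11: WRITE d=37  (d history now [(1, 26), (3, 12), (4, 35), (5, 30), (11, 37)])
v12: WRITE a=6  (a history now [(12, 6)])
READ c @v7: history=[(2, 32), (8, 29), (9, 31)] -> pick v2 -> 32
v13: WRITE d=6  (d history now [(1, 26), (3, 12), (4, 35), (5, 30), (11, 37), (13, 6)])
READ d @v13: history=[(1, 26), (3, 12), (4, 35), (5, 30), (11, 37), (13, 6)] -> pick v13 -> 6
READ b @v5: history=[(7, 19), (10, 33)] -> no version <= 5 -> NONE
READ c @v2: history=[(2, 32), (8, 29), (9, 31)] -> pick v2 -> 32
READ a @v11: history=[(12, 6)] -> no version <= 11 -> NONE
v14: WRITE b=5  (b history now [(7, 19), (10, 33), (14, 5)])
v15: WRITE d=37  (d history now [(1, 26), (3, 12), (4, 35), (5, 30), (11, 37), (13, 6), (15, 37)])
v16: WRITE c=9  (c history now [(2, 32), (8, 29), (9, 31), (16, 9)])
v17: WRITE b=25  (b history now [(7, 19), (10, 33), (14, 5), (17, 25)])
v18: WRITE a=26  (a history now [(12, 6), (18, 26)])
v19: WRITE e=40  (e history now [(6, 13), (19, 40)])
READ d @v12: history=[(1, 26), (3, 12), (4, 35), (5, 30), (11, 37), (13, 6), (15, 37)] -> pick v11 -> 37

Answer: NONE
NONE
NONE
26
NONE
32
32
6
NONE
32
NONE
37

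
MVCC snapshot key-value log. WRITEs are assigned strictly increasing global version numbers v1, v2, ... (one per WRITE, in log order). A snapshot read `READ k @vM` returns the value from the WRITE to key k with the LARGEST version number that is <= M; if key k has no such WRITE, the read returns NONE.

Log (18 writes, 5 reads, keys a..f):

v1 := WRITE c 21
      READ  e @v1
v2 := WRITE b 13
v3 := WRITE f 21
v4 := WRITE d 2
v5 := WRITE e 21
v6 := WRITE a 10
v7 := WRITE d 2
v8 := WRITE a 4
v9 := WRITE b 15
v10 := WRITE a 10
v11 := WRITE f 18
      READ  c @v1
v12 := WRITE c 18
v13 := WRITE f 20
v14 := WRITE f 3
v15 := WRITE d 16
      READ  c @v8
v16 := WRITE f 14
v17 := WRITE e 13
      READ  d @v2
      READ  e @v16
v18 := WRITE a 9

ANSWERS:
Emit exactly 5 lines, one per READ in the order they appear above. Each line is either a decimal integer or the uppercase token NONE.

Answer: NONE
21
21
NONE
21

Derivation:
v1: WRITE c=21  (c history now [(1, 21)])
READ e @v1: history=[] -> no version <= 1 -> NONE
v2: WRITE b=13  (b history now [(2, 13)])
v3: WRITE f=21  (f history now [(3, 21)])
v4: WRITE d=2  (d history now [(4, 2)])
v5: WRITE e=21  (e history now [(5, 21)])
v6: WRITE a=10  (a history now [(6, 10)])
v7: WRITE d=2  (d history now [(4, 2), (7, 2)])
v8: WRITE a=4  (a history now [(6, 10), (8, 4)])
v9: WRITE b=15  (b history now [(2, 13), (9, 15)])
v10: WRITE a=10  (a history now [(6, 10), (8, 4), (10, 10)])
v11: WRITE f=18  (f history now [(3, 21), (11, 18)])
READ c @v1: history=[(1, 21)] -> pick v1 -> 21
v12: WRITE c=18  (c history now [(1, 21), (12, 18)])
v13: WRITE f=20  (f history now [(3, 21), (11, 18), (13, 20)])
v14: WRITE f=3  (f history now [(3, 21), (11, 18), (13, 20), (14, 3)])
v15: WRITE d=16  (d history now [(4, 2), (7, 2), (15, 16)])
READ c @v8: history=[(1, 21), (12, 18)] -> pick v1 -> 21
v16: WRITE f=14  (f history now [(3, 21), (11, 18), (13, 20), (14, 3), (16, 14)])
v17: WRITE e=13  (e history now [(5, 21), (17, 13)])
READ d @v2: history=[(4, 2), (7, 2), (15, 16)] -> no version <= 2 -> NONE
READ e @v16: history=[(5, 21), (17, 13)] -> pick v5 -> 21
v18: WRITE a=9  (a history now [(6, 10), (8, 4), (10, 10), (18, 9)])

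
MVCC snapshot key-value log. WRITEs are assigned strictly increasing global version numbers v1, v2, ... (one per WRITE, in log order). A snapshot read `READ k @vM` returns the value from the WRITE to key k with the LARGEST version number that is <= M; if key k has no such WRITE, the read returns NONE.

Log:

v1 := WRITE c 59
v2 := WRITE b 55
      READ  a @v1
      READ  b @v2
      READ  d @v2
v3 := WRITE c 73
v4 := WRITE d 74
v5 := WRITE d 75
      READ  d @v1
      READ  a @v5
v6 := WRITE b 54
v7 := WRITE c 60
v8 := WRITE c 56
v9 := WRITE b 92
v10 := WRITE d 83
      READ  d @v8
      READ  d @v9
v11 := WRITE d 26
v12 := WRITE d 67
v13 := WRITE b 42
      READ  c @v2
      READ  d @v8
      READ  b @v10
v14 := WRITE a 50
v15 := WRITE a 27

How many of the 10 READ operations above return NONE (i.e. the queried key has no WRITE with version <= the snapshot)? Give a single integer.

Answer: 4

Derivation:
v1: WRITE c=59  (c history now [(1, 59)])
v2: WRITE b=55  (b history now [(2, 55)])
READ a @v1: history=[] -> no version <= 1 -> NONE
READ b @v2: history=[(2, 55)] -> pick v2 -> 55
READ d @v2: history=[] -> no version <= 2 -> NONE
v3: WRITE c=73  (c history now [(1, 59), (3, 73)])
v4: WRITE d=74  (d history now [(4, 74)])
v5: WRITE d=75  (d history now [(4, 74), (5, 75)])
READ d @v1: history=[(4, 74), (5, 75)] -> no version <= 1 -> NONE
READ a @v5: history=[] -> no version <= 5 -> NONE
v6: WRITE b=54  (b history now [(2, 55), (6, 54)])
v7: WRITE c=60  (c history now [(1, 59), (3, 73), (7, 60)])
v8: WRITE c=56  (c history now [(1, 59), (3, 73), (7, 60), (8, 56)])
v9: WRITE b=92  (b history now [(2, 55), (6, 54), (9, 92)])
v10: WRITE d=83  (d history now [(4, 74), (5, 75), (10, 83)])
READ d @v8: history=[(4, 74), (5, 75), (10, 83)] -> pick v5 -> 75
READ d @v9: history=[(4, 74), (5, 75), (10, 83)] -> pick v5 -> 75
v11: WRITE d=26  (d history now [(4, 74), (5, 75), (10, 83), (11, 26)])
v12: WRITE d=67  (d history now [(4, 74), (5, 75), (10, 83), (11, 26), (12, 67)])
v13: WRITE b=42  (b history now [(2, 55), (6, 54), (9, 92), (13, 42)])
READ c @v2: history=[(1, 59), (3, 73), (7, 60), (8, 56)] -> pick v1 -> 59
READ d @v8: history=[(4, 74), (5, 75), (10, 83), (11, 26), (12, 67)] -> pick v5 -> 75
READ b @v10: history=[(2, 55), (6, 54), (9, 92), (13, 42)] -> pick v9 -> 92
v14: WRITE a=50  (a history now [(14, 50)])
v15: WRITE a=27  (a history now [(14, 50), (15, 27)])
Read results in order: ['NONE', '55', 'NONE', 'NONE', 'NONE', '75', '75', '59', '75', '92']
NONE count = 4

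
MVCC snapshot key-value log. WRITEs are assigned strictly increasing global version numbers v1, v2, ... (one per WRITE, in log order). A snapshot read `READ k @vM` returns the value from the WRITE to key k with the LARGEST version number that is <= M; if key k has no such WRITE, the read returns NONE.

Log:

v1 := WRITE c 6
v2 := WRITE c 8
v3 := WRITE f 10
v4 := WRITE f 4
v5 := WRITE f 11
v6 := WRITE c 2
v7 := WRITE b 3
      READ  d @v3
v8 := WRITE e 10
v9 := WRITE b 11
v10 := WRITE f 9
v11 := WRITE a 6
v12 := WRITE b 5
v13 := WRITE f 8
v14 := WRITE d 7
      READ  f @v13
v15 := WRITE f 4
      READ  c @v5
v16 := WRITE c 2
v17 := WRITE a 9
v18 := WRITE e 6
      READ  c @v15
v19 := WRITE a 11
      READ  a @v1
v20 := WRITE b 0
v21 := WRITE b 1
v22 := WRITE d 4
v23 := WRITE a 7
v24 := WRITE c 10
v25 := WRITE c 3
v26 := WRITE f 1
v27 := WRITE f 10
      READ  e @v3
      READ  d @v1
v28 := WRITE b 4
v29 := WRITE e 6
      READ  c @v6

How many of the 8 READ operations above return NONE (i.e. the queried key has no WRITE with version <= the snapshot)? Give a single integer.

Answer: 4

Derivation:
v1: WRITE c=6  (c history now [(1, 6)])
v2: WRITE c=8  (c history now [(1, 6), (2, 8)])
v3: WRITE f=10  (f history now [(3, 10)])
v4: WRITE f=4  (f history now [(3, 10), (4, 4)])
v5: WRITE f=11  (f history now [(3, 10), (4, 4), (5, 11)])
v6: WRITE c=2  (c history now [(1, 6), (2, 8), (6, 2)])
v7: WRITE b=3  (b history now [(7, 3)])
READ d @v3: history=[] -> no version <= 3 -> NONE
v8: WRITE e=10  (e history now [(8, 10)])
v9: WRITE b=11  (b history now [(7, 3), (9, 11)])
v10: WRITE f=9  (f history now [(3, 10), (4, 4), (5, 11), (10, 9)])
v11: WRITE a=6  (a history now [(11, 6)])
v12: WRITE b=5  (b history now [(7, 3), (9, 11), (12, 5)])
v13: WRITE f=8  (f history now [(3, 10), (4, 4), (5, 11), (10, 9), (13, 8)])
v14: WRITE d=7  (d history now [(14, 7)])
READ f @v13: history=[(3, 10), (4, 4), (5, 11), (10, 9), (13, 8)] -> pick v13 -> 8
v15: WRITE f=4  (f history now [(3, 10), (4, 4), (5, 11), (10, 9), (13, 8), (15, 4)])
READ c @v5: history=[(1, 6), (2, 8), (6, 2)] -> pick v2 -> 8
v16: WRITE c=2  (c history now [(1, 6), (2, 8), (6, 2), (16, 2)])
v17: WRITE a=9  (a history now [(11, 6), (17, 9)])
v18: WRITE e=6  (e history now [(8, 10), (18, 6)])
READ c @v15: history=[(1, 6), (2, 8), (6, 2), (16, 2)] -> pick v6 -> 2
v19: WRITE a=11  (a history now [(11, 6), (17, 9), (19, 11)])
READ a @v1: history=[(11, 6), (17, 9), (19, 11)] -> no version <= 1 -> NONE
v20: WRITE b=0  (b history now [(7, 3), (9, 11), (12, 5), (20, 0)])
v21: WRITE b=1  (b history now [(7, 3), (9, 11), (12, 5), (20, 0), (21, 1)])
v22: WRITE d=4  (d history now [(14, 7), (22, 4)])
v23: WRITE a=7  (a history now [(11, 6), (17, 9), (19, 11), (23, 7)])
v24: WRITE c=10  (c history now [(1, 6), (2, 8), (6, 2), (16, 2), (24, 10)])
v25: WRITE c=3  (c history now [(1, 6), (2, 8), (6, 2), (16, 2), (24, 10), (25, 3)])
v26: WRITE f=1  (f history now [(3, 10), (4, 4), (5, 11), (10, 9), (13, 8), (15, 4), (26, 1)])
v27: WRITE f=10  (f history now [(3, 10), (4, 4), (5, 11), (10, 9), (13, 8), (15, 4), (26, 1), (27, 10)])
READ e @v3: history=[(8, 10), (18, 6)] -> no version <= 3 -> NONE
READ d @v1: history=[(14, 7), (22, 4)] -> no version <= 1 -> NONE
v28: WRITE b=4  (b history now [(7, 3), (9, 11), (12, 5), (20, 0), (21, 1), (28, 4)])
v29: WRITE e=6  (e history now [(8, 10), (18, 6), (29, 6)])
READ c @v6: history=[(1, 6), (2, 8), (6, 2), (16, 2), (24, 10), (25, 3)] -> pick v6 -> 2
Read results in order: ['NONE', '8', '8', '2', 'NONE', 'NONE', 'NONE', '2']
NONE count = 4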